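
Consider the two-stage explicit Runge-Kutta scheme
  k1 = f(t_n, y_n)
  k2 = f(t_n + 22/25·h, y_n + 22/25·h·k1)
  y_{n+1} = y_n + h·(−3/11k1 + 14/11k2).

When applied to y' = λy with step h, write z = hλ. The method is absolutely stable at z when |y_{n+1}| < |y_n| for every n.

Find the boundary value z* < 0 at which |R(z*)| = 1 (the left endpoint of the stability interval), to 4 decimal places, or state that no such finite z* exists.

left endpoint -0.8929.

Test eqn y'=λy, z=hλ:
  k1=λy_n ⇒ h·k1=z·y_n;  k2=λ(1+22/25z)y_n ⇒ h·k2=z(1+22/25z)y_n
  y_{n+1}/y_n = 1 − 3/11z + 14/11z(1+22/25z) = 1 + z + 28/25z²
  so R(z) = 1 + z + 28/25z².

Need |R(x)|<1, x<0.
x=-1.38: |R|=1.7529
R=1: x+28/25x²=0 ⇒ x=−25/28=-0.8929; min R=1−1/(4·28/25)=0.7768>−1
Confirm numerically:
  x=-0.817: |R|=0.93059 <1
  x=-0.690: |R|=0.84323 <1
  x=-0.478: |R|=0.77790 <1
  x=-1.227: |R|=1.45919 >1
  x=-1.010: |R|=1.13251 >1
Stable set (-0.8929, 0).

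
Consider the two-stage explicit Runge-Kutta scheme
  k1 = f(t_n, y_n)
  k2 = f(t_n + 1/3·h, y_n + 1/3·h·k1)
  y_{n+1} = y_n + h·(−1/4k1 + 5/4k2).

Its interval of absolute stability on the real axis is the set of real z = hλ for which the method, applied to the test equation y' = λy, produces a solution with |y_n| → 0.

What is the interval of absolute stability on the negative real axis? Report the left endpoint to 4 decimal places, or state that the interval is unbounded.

Set f=λy, z=hλ:
  k1=λy_n ⇒ h·k1=z·y_n;  k2=λ(1+1/3z)y_n ⇒ h·k2=z(1+1/3z)y_n
  y_{n+1}/y_n = 1 − 1/4z + 5/4z(1+1/3z) = 1 + z + 5/12z²
  ⇒ R(z) = 1 + z + 5/12z².

Solve |R(x)|<1 on ℝ⁻.
x=-1.76: |R|=0.5307
R=1: x+5/12x²=0 ⇒ x=−12/5=-2.4000; min R=1−1/(4·5/12)=0.4000>−1
Confirm numerically:
  x=-2.203: |R|=0.81917 <1
  x=-1.528: |R|=0.44483 <1
  x=-1.281: |R|=0.40273 <1
  x=-2.836: |R|=1.51521 >1
  x=-2.815: |R|=1.48676 >1
  x=-2.741: |R|=1.38945 >1
Stable set (-2.4000, 0).

z∈(-2.4000,0).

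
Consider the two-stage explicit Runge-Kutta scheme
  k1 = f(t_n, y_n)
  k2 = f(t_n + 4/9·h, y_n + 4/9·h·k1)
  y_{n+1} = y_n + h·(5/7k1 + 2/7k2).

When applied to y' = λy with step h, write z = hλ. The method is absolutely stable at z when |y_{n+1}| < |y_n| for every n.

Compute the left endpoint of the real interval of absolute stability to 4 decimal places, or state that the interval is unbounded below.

With y'=λy (z=hλ):
  k1=λy_n ⇒ h·k1=z·y_n;  k2=λ(1+4/9z)y_n ⇒ h·k2=z(1+4/9z)y_n
  y_{n+1}/y_n = 1 + 5/7z + 2/7z(1+4/9z) = 1 + z + 8/63z²
  ⇒ R(z) = 1 + z + 8/63z².

Find x<0 with |R(x)|<1.
x=-0.58: |R|=0.4627
R=1: x+8/63x²=0 ⇒ x=−63/8=-7.8750; min R=1−1/(4·8/63)=-0.9688>−1
Confirm numerically:
  x=-6.662: |R|=0.02616 <1
  x=-6.543: |R|=0.10670 <1
  x=-5.499: |R|=0.65913 <1
  x=-3.459: |R|=0.93968 <1
  x=-8.395: |R|=1.55434 >1
  x=-8.254: |R|=1.39724 >1
  x=-8.021: |R|=1.14871 >1
So |R|<1 on (-7.8750, 0).

left endpoint -7.8750.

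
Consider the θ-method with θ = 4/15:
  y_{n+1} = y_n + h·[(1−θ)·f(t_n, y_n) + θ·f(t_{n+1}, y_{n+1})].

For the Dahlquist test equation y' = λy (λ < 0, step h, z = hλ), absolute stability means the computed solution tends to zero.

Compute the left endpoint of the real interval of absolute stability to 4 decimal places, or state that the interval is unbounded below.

z* = -4.2857.

Set f=λy, z=hλ:
  y_{n+1} = y_n + z·[11/15·y_n + 4/15·y_{n+1}] ⇒ (1 − 4/15z)y_{n+1} = (1 + 11/15z)y_n
  ⇒ R(z) = (1 + 11/15z)/(1 − 4/15z).

Boundary: |R(x)|=1, x<0.
x=-1.47: |R|=0.0560
R=−1: 1+11/15x = −1+4/15x ⇒ -7/15x=2 ⇒ x=2/(-7/15)=-4.2857
Confirm numerically:
  x=-3.655: |R|=0.85095 <1
  x=-3.612: |R|=0.83985 <1
  x=-2.974: |R|=0.65861 <1
  x=-1.855: |R|=0.24108 <1
  x=-4.720: |R|=1.08973 >1
  x=-4.704: |R|=1.08659 >1
  x=-4.612: |R|=1.06829 >1
Interval (-4.2857, 0).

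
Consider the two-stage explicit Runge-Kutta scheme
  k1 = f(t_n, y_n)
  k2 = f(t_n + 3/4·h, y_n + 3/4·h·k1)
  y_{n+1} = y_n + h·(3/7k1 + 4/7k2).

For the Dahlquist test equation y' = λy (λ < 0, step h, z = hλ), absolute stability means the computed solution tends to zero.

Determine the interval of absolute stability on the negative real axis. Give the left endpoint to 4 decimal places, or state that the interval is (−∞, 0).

(-2.3333, 0).

On y'=λy, z=hλ:
  k1=λy_n ⇒ h·k1=z·y_n;  k2=λ(1+3/4z)y_n ⇒ h·k2=z(1+3/4z)y_n
  y_{n+1}/y_n = 1 + 3/7z + 4/7z(1+3/4z) = 1 + z + 3/7z²
  ⇒ R(z) = 1 + z + 3/7z².

Find x<0 with |R(x)|<1.
x=-0.91: |R|=0.4449
R=1: x+3/7x²=0 ⇒ x=−7/3=-2.3333; min R=1−1/(4·3/7)=0.4167>−1
Confirm numerically:
  x=-2.238: |R|=0.90856 <1
  x=-1.941: |R|=0.67363 <1
  x=-1.805: |R|=0.59130 <1
  x=-1.660: |R|=0.52097 <1
  x=-2.571: |R|=1.26187 >1
  x=-2.477: |R|=1.15251 >1
  x=-2.446: |R|=1.11811 >1
So |R|<1 on (-2.3333, 0).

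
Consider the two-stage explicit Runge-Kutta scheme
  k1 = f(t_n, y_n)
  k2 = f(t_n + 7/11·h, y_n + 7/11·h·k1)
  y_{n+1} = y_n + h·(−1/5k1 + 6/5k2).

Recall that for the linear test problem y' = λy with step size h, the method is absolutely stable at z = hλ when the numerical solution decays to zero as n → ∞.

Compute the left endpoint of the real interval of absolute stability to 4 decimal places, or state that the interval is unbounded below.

left endpoint -1.3095.

On y'=λy, z=hλ:
  k1=λy_n ⇒ h·k1=z·y_n;  k2=λ(1+7/11z)y_n ⇒ h·k2=z(1+7/11z)y_n
  y_{n+1}/y_n = 1 − 1/5z + 6/5z(1+7/11z) = 1 + z + 42/55z²
  Hence R(z) = 1 + z + 42/55z².

Find x<0 with |R(x)|<1.
x=-1.43: |R|=1.1316
R=1: x+42/55x²=0 ⇒ x=−55/42=-1.3095; min R=1−1/(4·42/55)=0.6726>−1
Confirm numerically:
  x=-1.088: |R|=0.81595 <1
  x=-0.881: |R|=0.71170 <1
  x=-0.707: |R|=0.67470 <1
  x=-1.871: |R|=1.80222 >1
  x=-1.811: |R|=1.69351 >1
So |R|<1 on (-1.3095, 0).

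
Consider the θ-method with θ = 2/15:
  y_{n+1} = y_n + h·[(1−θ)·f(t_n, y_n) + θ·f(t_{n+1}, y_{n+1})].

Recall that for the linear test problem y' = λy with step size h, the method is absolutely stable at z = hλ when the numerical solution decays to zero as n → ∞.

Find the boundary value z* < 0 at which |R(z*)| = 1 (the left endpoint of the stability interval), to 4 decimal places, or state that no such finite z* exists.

z* = -2.7273.

Test eqn y'=λy, z=hλ:
  y_{n+1} = y_n + z·[13/15·y_n + 2/15·y_{n+1}] ⇒ (1 − 2/15z)y_{n+1} = (1 + 13/15z)y_n
  ⇒ R(z) = (1 + 13/15z)/(1 − 2/15z).

Need |R(x)|<1, x<0.
x=-1.51: |R|=0.2569
R=−1: 1+13/15x = −1+2/15x ⇒ -11/15x=2 ⇒ x=2/(-11/15)=-2.7273
Confirm numerically:
  x=-2.030: |R|=0.59759 <1
  x=-2.019: |R|=0.59077 <1
  x=-1.834: |R|=0.47364 <1
  x=-3.181: |R|=1.23364 >1
  x=-2.929: |R|=1.10639 >1
So |R|<1 on (-2.7273, 0).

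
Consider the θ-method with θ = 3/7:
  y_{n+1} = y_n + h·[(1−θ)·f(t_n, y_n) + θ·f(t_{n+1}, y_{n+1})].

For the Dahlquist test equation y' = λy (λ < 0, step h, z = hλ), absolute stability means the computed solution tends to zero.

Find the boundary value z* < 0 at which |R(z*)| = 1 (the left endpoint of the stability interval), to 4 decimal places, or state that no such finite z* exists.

left endpoint -14.0000.

Test eqn y'=λy, z=hλ:
  y_{n+1} = y_n + z·[4/7·y_n + 3/7·y_{n+1}] ⇒ (1 − 3/7z)y_{n+1} = (1 + 4/7z)y_n
  ⇒ R(z) = (1 + 4/7z)/(1 − 3/7z).

Boundary: |R(x)|=1, x<0.
x=-1.11: |R|=0.2478
R=−1: 1+4/7x = −1+3/7x ⇒ -1/7x=2 ⇒ x=2/(-1/7)=-14.0000
Confirm numerically:
  x=-10.044: |R|=0.89346 <1
  x=-9.421: |R|=0.87015 <1
  x=-7.979: |R|=0.80538 <1
  x=-6.765: |R|=0.73493 <1
  x=-14.242: |R|=1.00487 >1
  x=-14.129: |R|=1.00261 >1
Stable set (-14.0000, 0).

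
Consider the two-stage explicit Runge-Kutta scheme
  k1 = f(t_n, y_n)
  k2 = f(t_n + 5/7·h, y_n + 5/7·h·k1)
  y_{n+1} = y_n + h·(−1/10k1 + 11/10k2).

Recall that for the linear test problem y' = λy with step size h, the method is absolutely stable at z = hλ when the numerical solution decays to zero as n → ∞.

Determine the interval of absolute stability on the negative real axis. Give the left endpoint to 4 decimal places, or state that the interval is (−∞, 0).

(-1.2727, 0).

Test eqn y'=λy, z=hλ:
  k1=λy_n ⇒ h·k1=z·y_n;  k2=λ(1+5/7z)y_n ⇒ h·k2=z(1+5/7z)y_n
  y_{n+1}/y_n = 1 − 1/10z + 11/10z(1+5/7z) = 1 + z + 11/14z²
  Hence R(z) = 1 + z + 11/14z².

Boundary: |R(x)|=1, x<0.
x=-1.11: |R|=0.8581
R=1: x+11/14x²=0 ⇒ x=−14/11=-1.2727; min R=1−1/(4·11/14)=0.6818>−1
Confirm numerically:
  x=-1.233: |R|=0.96151 <1
  x=-1.117: |R|=0.86333 <1
  x=-1.010: |R|=0.79151 <1
  x=-1.758: |R|=1.67030 >1
  x=-1.518: |R|=1.29254 >1
Stable set (-1.2727, 0).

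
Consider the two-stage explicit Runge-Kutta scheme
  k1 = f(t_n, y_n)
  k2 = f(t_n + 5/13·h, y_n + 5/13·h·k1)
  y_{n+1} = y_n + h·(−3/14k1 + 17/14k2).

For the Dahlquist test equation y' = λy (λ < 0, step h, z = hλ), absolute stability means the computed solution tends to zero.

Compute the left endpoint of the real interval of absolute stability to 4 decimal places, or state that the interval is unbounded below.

On y'=λy, z=hλ:
  k1=λy_n ⇒ h·k1=z·y_n;  k2=λ(1+5/13z)y_n ⇒ h·k2=z(1+5/13z)y_n
  y_{n+1}/y_n = 1 − 3/14z + 17/14z(1+5/13z) = 1 + z + 85/182z²
  so R(z) = 1 + z + 85/182z².

Solve |R(x)|<1 on ℝ⁻.
x=-0.41: |R|=0.6685
R=1: x+85/182x²=0 ⇒ x=−182/85=-2.1412; min R=1−1/(4·85/182)=0.4647>−1
Confirm numerically:
  x=-1.914: |R|=0.79693 <1
  x=-1.540: |R|=0.56762 <1
  x=-1.237: |R|=0.47764 <1
  x=-1.076: |R|=0.46472 <1
  x=-2.676: |R|=1.66841 >1
  x=-2.224: |R|=1.08603 >1
So |R|<1 on (-2.1412, 0).

left endpoint -2.1412.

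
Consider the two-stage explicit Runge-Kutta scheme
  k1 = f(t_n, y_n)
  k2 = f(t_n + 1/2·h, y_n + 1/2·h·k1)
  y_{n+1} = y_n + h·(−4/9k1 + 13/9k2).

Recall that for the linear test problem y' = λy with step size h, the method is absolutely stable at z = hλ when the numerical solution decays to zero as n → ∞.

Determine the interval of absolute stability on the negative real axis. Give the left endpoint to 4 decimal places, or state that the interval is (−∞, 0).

On y'=λy, z=hλ:
  k1=λy_n ⇒ h·k1=z·y_n;  k2=λ(1+1/2z)y_n ⇒ h·k2=z(1+1/2z)y_n
  y_{n+1}/y_n = 1 − 4/9z + 13/9z(1+1/2z) = 1 + z + 13/18z²
  Hence R(z) = 1 + z + 13/18z².

Need |R(x)|<1, x<0.
x=-0.67: |R|=0.6542
R=1: x+13/18x²=0 ⇒ x=−18/13=-1.3846; min R=1−1/(4·13/18)=0.6538>−1
Confirm numerically:
  x=-1.216: |R|=0.85192 <1
  x=-0.993: |R|=0.71915 <1
  x=-0.893: |R|=0.68294 <1
  x=-1.896: |R|=1.70026 >1
  x=-1.764: |R|=1.48334 >1
  x=-1.750: |R|=1.46181 >1
Interval (-1.3846, 0).

(-1.3846, 0).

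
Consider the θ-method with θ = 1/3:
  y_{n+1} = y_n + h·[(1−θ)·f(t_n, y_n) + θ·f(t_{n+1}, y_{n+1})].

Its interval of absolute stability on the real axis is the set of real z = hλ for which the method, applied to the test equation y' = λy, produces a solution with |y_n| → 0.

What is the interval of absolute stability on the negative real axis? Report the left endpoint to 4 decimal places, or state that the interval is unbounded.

z∈(-6.0000,0).

Set f=λy, z=hλ:
  y_{n+1} = y_n + z·[2/3·y_n + 1/3·y_{n+1}] ⇒ (1 − 1/3z)y_{n+1} = (1 + 2/3z)y_n
  ⇒ R(z) = (1 + 2/3z)/(1 − 1/3z).

Find x<0 with |R(x)|<1.
x=-0.93: |R|=0.2901
R=−1: 1+2/3x = −1+1/3x ⇒ -1/3x=2 ⇒ x=2/(-1/3)=-6.0000
Confirm numerically:
  x=-4.333: |R|=0.77267 <1
  x=-4.015: |R|=0.71703 <1
  x=-3.960: |R|=0.70690 <1
  x=-3.345: |R|=0.58156 <1
  x=-6.416: |R|=1.04418 >1
  x=-6.130: |R|=1.01424 >1
Stable set (-6.0000, 0).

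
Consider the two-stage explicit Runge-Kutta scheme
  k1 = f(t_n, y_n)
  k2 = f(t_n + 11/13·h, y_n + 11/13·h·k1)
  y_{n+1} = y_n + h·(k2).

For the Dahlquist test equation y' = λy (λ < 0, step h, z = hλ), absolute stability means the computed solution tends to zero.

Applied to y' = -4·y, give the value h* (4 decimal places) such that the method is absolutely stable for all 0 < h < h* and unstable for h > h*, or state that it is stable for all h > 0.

(-1.1818,0); λ=-4 ⇒ h* = (13/11)/4 = 0.2955.

Set f=λy, z=hλ:
  k1=λy_n ⇒ h·k1=z·y_n;  k2=λ(1+11/13z)y_n ⇒ h·k2=z(1+11/13z)y_n
  y_{n+1}/y_n = 1 + z(1+11/13z) = 1 + z + 11/13z²
  ⇒ R(z) = 1 + z + 11/13z².

Solve |R(x)|<1 on ℝ⁻.
x=-1.59: |R|=1.5492
R=1: x+11/13x²=0 ⇒ x=−13/11=-1.1818; min R=1−1/(4·11/13)=0.7045>−1
Confirm numerically:
  x=-1.137: |R|=0.95688 <1
  x=-0.757: |R|=0.72789 <1
  x=-0.754: |R|=0.72705 <1
  x=-1.729: |R|=1.80053 >1
  x=-1.472: |R|=1.36143 >1
Stable set (-1.1818, 0).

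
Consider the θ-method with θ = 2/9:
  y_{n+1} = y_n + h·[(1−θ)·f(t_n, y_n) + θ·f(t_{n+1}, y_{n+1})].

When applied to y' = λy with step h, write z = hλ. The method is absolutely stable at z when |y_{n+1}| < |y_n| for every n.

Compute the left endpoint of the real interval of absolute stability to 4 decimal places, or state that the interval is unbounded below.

On y'=λy, z=hλ:
  y_{n+1} = y_n + z·[7/9·y_n + 2/9·y_{n+1}] ⇒ (1 − 2/9z)y_{n+1} = (1 + 7/9z)y_n
  ⇒ R(z) = (1 + 7/9z)/(1 − 2/9z).

Need |R(x)|<1, x<0.
x=-0.81: |R|=0.3136
R=−1: 1+7/9x = −1+2/9x ⇒ -5/9x=2 ⇒ x=2/(-5/9)=-3.6000
Confirm numerically:
  x=-3.234: |R|=0.88169 <1
  x=-1.951: |R|=0.36095 <1
  x=-1.542: |R|=0.14846 <1
  x=-3.842: |R|=1.07252 >1
  x=-3.769: |R|=1.05109 >1
Interval (-3.6000, 0).

z* = -3.6000.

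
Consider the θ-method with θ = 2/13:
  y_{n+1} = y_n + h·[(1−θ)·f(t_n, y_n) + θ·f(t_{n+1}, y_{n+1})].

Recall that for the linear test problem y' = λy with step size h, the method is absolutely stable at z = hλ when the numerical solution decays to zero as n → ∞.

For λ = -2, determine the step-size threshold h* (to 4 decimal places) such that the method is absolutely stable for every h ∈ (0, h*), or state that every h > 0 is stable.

Set f=λy, z=hλ:
  y_{n+1} = y_n + z·[11/13·y_n + 2/13·y_{n+1}] ⇒ (1 − 2/13z)y_{n+1} = (1 + 11/13z)y_n
  R(z) = (1 + 11/13z)/(1 − 2/13z).

Find x<0 with |R(x)|<1.
x=-0.45: |R|=0.5791
R=−1: 1+11/13x = −1+2/13x ⇒ -9/13x=2 ⇒ x=2/(-9/13)=-2.8889
Confirm numerically:
  x=-2.671: |R|=0.89309 <1
  x=-1.984: |R|=0.52004 <1
  x=-1.360: |R|=0.12468 <1
  x=-3.398: |R|=1.23146 >1
  x=-3.264: |R|=1.17288 >1
So |R|<1 on (-2.8889, 0).

(-2.8889,0); λ=-2 ⇒ h* = (26/9)/2 = 1.4444.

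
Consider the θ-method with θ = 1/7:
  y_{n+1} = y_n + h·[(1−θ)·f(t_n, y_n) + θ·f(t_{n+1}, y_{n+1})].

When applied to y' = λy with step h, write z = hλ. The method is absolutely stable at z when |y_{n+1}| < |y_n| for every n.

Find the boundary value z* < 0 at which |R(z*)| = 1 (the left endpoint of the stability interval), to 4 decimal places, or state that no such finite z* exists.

left endpoint -2.8000.

Test eqn y'=λy, z=hλ:
  y_{n+1} = y_n + z·[6/7·y_n + 1/7·y_{n+1}] ⇒ (1 − 1/7z)y_{n+1} = (1 + 6/7z)y_n
  R(z) = (1 + 6/7z)/(1 − 1/7z).

Solve |R(x)|<1 on ℝ⁻.
x=-0.51: |R|=0.5246
R=−1: 1+6/7x = −1+1/7x ⇒ -5/7x=2 ⇒ x=2/(-5/7)=-2.8000
Confirm numerically:
  x=-2.493: |R|=0.83830 <1
  x=-1.962: |R|=0.53247 <1
  x=-1.631: |R|=0.32279 <1
  x=-3.383: |R|=1.28075 >1
  x=-2.967: |R|=1.08378 >1
Stable set (-2.8000, 0).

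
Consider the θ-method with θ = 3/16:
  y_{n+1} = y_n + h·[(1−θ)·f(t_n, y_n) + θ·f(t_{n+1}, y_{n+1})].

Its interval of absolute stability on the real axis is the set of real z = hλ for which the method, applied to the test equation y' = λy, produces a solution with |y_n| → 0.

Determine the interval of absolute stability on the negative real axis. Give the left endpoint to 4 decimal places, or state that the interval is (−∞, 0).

z∈(-3.2000,0).

Test eqn y'=λy, z=hλ:
  y_{n+1} = y_n + z·[13/16·y_n + 3/16·y_{n+1}] ⇒ (1 − 3/16z)y_{n+1} = (1 + 13/16z)y_n
  ⇒ R(z) = (1 + 13/16z)/(1 − 3/16z).

Solve |R(x)|<1 on ℝ⁻.
x=-1.61: |R|=0.2367
R=−1: 1+13/16x = −1+3/16x ⇒ -5/8x=2 ⇒ x=2/(-5/8)=-3.2000
Confirm numerically:
  x=-2.026: |R|=0.46825 <1
  x=-1.815: |R|=0.35416 <1
  x=-1.748: |R|=0.31651 <1
  x=-3.699: |R|=1.18415 >1
  x=-3.627: |R|=1.15885 >1
Stable set (-3.2000, 0).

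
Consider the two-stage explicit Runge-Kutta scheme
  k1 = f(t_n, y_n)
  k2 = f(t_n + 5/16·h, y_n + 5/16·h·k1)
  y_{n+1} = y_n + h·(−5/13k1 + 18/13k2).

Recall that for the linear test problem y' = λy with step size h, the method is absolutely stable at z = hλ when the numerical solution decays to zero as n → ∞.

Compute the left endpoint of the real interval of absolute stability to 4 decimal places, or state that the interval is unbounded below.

Test eqn y'=λy, z=hλ:
  k1=λy_n ⇒ h·k1=z·y_n;  k2=λ(1+5/16z)y_n ⇒ h·k2=z(1+5/16z)y_n
  y_{n+1}/y_n = 1 − 5/13z + 18/13z(1+5/16z) = 1 + z + 45/104z²
  ⇒ R(z) = 1 + z + 45/104z².

Find x<0 with |R(x)|<1.
x=-0.57: |R|=0.5706
R=1: x+45/104x²=0 ⇒ x=−104/45=-2.3111; min R=1−1/(4·45/104)=0.4222>−1
Confirm numerically:
  x=-2.060: |R|=0.77617 <1
  x=-1.977: |R|=0.71419 <1
  x=-1.507: |R|=0.47567 <1
  x=-1.203: |R|=0.42320 <1
  x=-2.844: |R|=1.65576 >1
  x=-2.441: |R|=1.13719 >1
Stable set (-2.3111, 0).

left endpoint -2.3111.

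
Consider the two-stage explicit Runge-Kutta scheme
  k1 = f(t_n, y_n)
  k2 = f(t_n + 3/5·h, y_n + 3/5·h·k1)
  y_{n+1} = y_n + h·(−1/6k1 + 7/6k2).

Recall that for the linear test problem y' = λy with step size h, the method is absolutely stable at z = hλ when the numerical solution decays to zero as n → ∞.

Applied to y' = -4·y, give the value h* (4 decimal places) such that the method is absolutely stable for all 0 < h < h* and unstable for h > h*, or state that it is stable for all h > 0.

(-1.4286,0); λ=-4 ⇒ h* = (10/7)/4 = 0.3571.

On y'=λy, z=hλ:
  k1=λy_n ⇒ h·k1=z·y_n;  k2=λ(1+3/5z)y_n ⇒ h·k2=z(1+3/5z)y_n
  y_{n+1}/y_n = 1 − 1/6z + 7/6z(1+3/5z) = 1 + z + 7/10z²
  so R(z) = 1 + z + 7/10z².

Need |R(x)|<1, x<0.
x=-0.41: |R|=0.7077
R=1: x+7/10x²=0 ⇒ x=−10/7=-1.4286; min R=1−1/(4·7/10)=0.6429>−1
Confirm numerically:
  x=-1.383: |R|=0.95588 <1
  x=-1.380: |R|=0.95308 <1
  x=-0.927: |R|=0.67453 <1
  x=-2.005: |R|=1.80902 >1
  x=-1.910: |R|=1.64367 >1
  x=-1.601: |R|=1.19324 >1
Stable set (-1.4286, 0).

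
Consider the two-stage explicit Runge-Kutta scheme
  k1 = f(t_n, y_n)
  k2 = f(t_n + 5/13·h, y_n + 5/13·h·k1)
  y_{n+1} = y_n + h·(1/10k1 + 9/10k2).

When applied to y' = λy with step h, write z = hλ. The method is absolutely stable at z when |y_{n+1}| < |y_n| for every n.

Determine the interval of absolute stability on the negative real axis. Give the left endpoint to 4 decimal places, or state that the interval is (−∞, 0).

Set f=λy, z=hλ:
  k1=λy_n ⇒ h·k1=z·y_n;  k2=λ(1+5/13z)y_n ⇒ h·k2=z(1+5/13z)y_n
  y_{n+1}/y_n = 1 + 1/10z + 9/10z(1+5/13z) = 1 + z + 9/26z²
  R(z) = 1 + z + 9/26z².

Find x<0 with |R(x)|<1.
x=-0.94: |R|=0.3659
R=1: x+9/26x²=0 ⇒ x=−26/9=-2.8889; min R=1−1/(4·9/26)=0.2778>−1
Confirm numerically:
  x=-2.742: |R|=0.86058 <1
  x=-2.247: |R|=0.50073 <1
  x=-1.914: |R|=0.35410 <1
  x=-1.468: |R|=0.27797 <1
  x=-3.234: |R|=1.38634 >1
  x=-3.204: |R|=1.34948 >1
Interval (-2.8889, 0).

(-2.8889, 0).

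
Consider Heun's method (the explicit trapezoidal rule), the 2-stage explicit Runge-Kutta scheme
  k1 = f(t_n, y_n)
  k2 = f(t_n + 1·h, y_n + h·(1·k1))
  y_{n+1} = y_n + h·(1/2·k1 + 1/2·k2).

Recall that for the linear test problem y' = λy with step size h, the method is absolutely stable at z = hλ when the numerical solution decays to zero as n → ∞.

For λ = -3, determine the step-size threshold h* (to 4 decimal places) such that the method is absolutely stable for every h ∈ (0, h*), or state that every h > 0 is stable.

Test eqn y'=λy, z=hλ:
  order 2, 2-stage ⇒ R(z)=1+z+z^2/2
  (e.g. R(-1.45)=0.60125, |R|=0.60125)

Find x<0 with |R(x)|<1.
x=-1.45: |R|=0.6013
|R(-1.95)|=0.9512 |R(-1.65)|=0.7112 |R(-1.37)|=0.5685
Bisect:
  x_lo=-2.8962 |R|=2.2977  x_hi=-0.2609 |R|=0.7731
  mid=-1.57852 |R|=0.66734 →hi
  mid=-2.23733 |R|=1.26550 →lo
  mid=-1.90793 |R|=0.91216 →hi
  mid=-2.07263 |R|=1.07527 →lo
  mid=-1.99028 |R|=0.99032 →hi
  mid=-2.03145 |R|=1.03195 →lo
  mid=-2.01087 |R|=1.01092 →lo
  mid=-2.00057 |R|=1.00057 →lo
  ...
  [-2.00009,-1.99993] ⇒ x*=-2.0000
Stable set (-2.0000, 0).

(-2.0000,0); λ=-3 ⇒ h* = 0.6667.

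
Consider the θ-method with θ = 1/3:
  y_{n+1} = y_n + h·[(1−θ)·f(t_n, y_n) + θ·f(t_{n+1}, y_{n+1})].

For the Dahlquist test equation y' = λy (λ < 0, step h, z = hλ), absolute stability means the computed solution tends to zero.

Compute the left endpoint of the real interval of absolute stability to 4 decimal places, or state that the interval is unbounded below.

z* = -6.0000.

On y'=λy, z=hλ:
  y_{n+1} = y_n + z·[2/3·y_n + 1/3·y_{n+1}] ⇒ (1 − 1/3z)y_{n+1} = (1 + 2/3z)y_n
  so R(z) = (1 + 2/3z)/(1 − 1/3z).

Solve |R(x)|<1 on ℝ⁻.
x=-0.33: |R|=0.7027
R=−1: 1+2/3x = −1+1/3x ⇒ -1/3x=2 ⇒ x=2/(-1/3)=-6.0000
Confirm numerically:
  x=-5.644: |R|=0.95882 <1
  x=-4.701: |R|=0.83132 <1
  x=-4.532: |R|=0.80510 <1
  x=-4.321: |R|=0.77066 <1
  x=-6.549: |R|=1.05749 >1
  x=-6.323: |R|=1.03465 >1
  x=-6.166: |R|=1.01811 >1
So |R|<1 on (-6.0000, 0).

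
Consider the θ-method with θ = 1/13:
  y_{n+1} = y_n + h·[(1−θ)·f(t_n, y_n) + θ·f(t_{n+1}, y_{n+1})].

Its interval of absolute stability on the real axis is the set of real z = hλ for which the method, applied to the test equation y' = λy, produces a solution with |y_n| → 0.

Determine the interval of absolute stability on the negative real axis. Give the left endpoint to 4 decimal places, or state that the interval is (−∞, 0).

With y'=λy (z=hλ):
  y_{n+1} = y_n + z·[12/13·y_n + 1/13·y_{n+1}] ⇒ (1 − 1/13z)y_{n+1} = (1 + 12/13z)y_n
  ⇒ R(z) = (1 + 12/13z)/(1 − 1/13z).

Need |R(x)|<1, x<0.
x=-0.41: |R|=0.6025
R=−1: 1+12/13x = −1+1/13x ⇒ -11/13x=2 ⇒ x=2/(-11/13)=-2.3636
Confirm numerically:
  x=-2.015: |R|=0.74459 <1
  x=-1.823: |R|=0.59880 <1
  x=-1.590: |R|=0.41672 <1
  x=-2.577: |R|=1.15067 >1
  x=-2.392: |R|=1.02027 >1
  x=-2.386: |R|=1.01599 >1
Interval (-2.3636, 0).

(-2.3636, 0).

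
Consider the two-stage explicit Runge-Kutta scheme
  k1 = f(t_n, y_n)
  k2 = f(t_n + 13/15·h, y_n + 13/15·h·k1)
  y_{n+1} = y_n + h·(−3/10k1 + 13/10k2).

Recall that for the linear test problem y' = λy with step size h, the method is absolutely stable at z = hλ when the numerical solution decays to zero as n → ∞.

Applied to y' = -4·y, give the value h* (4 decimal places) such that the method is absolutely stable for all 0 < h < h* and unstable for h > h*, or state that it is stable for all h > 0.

With y'=λy (z=hλ):
  k1=λy_n ⇒ h·k1=z·y_n;  k2=λ(1+13/15z)y_n ⇒ h·k2=z(1+13/15z)y_n
  y_{n+1}/y_n = 1 − 3/10z + 13/10z(1+13/15z) = 1 + z + 169/150z²
  R(z) = 1 + z + 169/150z².

Find x<0 with |R(x)|<1.
x=-0.72: |R|=0.8641
R=1: x+169/150x²=0 ⇒ x=−150/169=-0.8876; min R=1−1/(4·169/150)=0.7781>−1
Confirm numerically:
  x=-0.834: |R|=0.94966 <1
  x=-0.824: |R|=0.94098 <1
  x=-0.679: |R|=0.84044 <1
  x=-0.533: |R|=0.78707 <1
  x=-1.220: |R|=1.45693 >1
  x=-1.212: |R|=1.44301 >1
  x=-1.123: |R|=1.29787 >1
So |R|<1 on (-0.8876, 0).

(-0.8876,0); λ=-4 ⇒ h* = (150/169)/4 = 0.2219.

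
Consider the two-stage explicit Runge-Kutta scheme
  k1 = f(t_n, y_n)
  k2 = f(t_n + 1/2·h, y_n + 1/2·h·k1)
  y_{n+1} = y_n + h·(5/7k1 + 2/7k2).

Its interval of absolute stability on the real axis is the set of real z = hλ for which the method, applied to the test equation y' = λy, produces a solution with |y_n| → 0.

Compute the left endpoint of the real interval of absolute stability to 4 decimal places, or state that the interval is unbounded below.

left endpoint -7.0000.

Test eqn y'=λy, z=hλ:
  k1=λy_n ⇒ h·k1=z·y_n;  k2=λ(1+1/2z)y_n ⇒ h·k2=z(1+1/2z)y_n
  y_{n+1}/y_n = 1 + 5/7z + 2/7z(1+1/2z) = 1 + z + 1/7z²
  ⇒ R(z) = 1 + z + 1/7z².

Solve |R(x)|<1 on ℝ⁻.
x=-0.89: |R|=0.2232
R=1: x+1/7x²=0 ⇒ x=−7=-7.0000; min R=1−1/(4·1/7)=-0.7500>−1
Confirm numerically:
  x=-4.592: |R|=0.57965 <1
  x=-3.904: |R|=0.72668 <1
  x=-2.849: |R|=0.68946 <1
  x=-7.541: |R|=1.58281 >1
  x=-7.360: |R|=1.37851 >1
Interval (-7.0000, 0).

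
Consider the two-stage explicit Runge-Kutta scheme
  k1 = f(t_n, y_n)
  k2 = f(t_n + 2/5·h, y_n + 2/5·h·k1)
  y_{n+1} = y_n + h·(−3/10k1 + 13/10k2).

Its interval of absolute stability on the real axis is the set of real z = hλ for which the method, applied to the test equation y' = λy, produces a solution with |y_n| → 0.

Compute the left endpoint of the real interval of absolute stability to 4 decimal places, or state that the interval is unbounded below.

left endpoint -1.9231.

Set f=λy, z=hλ:
  k1=λy_n ⇒ h·k1=z·y_n;  k2=λ(1+2/5z)y_n ⇒ h·k2=z(1+2/5z)y_n
  y_{n+1}/y_n = 1 − 3/10z + 13/10z(1+2/5z) = 1 + z + 13/25z²
  so R(z) = 1 + z + 13/25z².

Boundary: |R(x)|=1, x<0.
x=-0.99: |R|=0.5197
R=1: x+13/25x²=0 ⇒ x=−25/13=-1.9231; min R=1−1/(4·13/25)=0.5192>−1
Confirm numerically:
  x=-1.868: |R|=0.94650 <1
  x=-1.120: |R|=0.53229 <1
  x=-1.068: |R|=0.52512 <1
  x=-2.473: |R|=1.70718 >1
  x=-2.264: |R|=1.40136 >1
  x=-2.092: |R|=1.18376 >1
Stable set (-1.9231, 0).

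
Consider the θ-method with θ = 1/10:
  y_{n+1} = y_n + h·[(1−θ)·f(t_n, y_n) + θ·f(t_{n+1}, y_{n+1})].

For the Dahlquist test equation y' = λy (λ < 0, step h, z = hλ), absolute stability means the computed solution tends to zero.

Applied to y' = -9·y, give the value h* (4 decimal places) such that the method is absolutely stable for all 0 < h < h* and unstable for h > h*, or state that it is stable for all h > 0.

With y'=λy (z=hλ):
  y_{n+1} = y_n + z·[9/10·y_n + 1/10·y_{n+1}] ⇒ (1 − 1/10z)y_{n+1} = (1 + 9/10z)y_n
  so R(z) = (1 + 9/10z)/(1 − 1/10z).

Boundary: |R(x)|=1, x<0.
x=-1.12: |R|=0.0072
R=−1: 1+9/10x = −1+1/10x ⇒ -4/5x=2 ⇒ x=2/(-4/5)=-2.5000
Confirm numerically:
  x=-2.268: |R|=0.84871 <1
  x=-2.001: |R|=0.66736 <1
  x=-1.202: |R|=0.07302 <1
  x=-1.174: |R|=0.05065 <1
  x=-3.032: |R|=1.32658 >1
  x=-2.602: |R|=1.06475 >1
Interval (-2.5000, 0).

(-2.5000,0); λ=-9 ⇒ h* = (5/2)/9 = 0.2778.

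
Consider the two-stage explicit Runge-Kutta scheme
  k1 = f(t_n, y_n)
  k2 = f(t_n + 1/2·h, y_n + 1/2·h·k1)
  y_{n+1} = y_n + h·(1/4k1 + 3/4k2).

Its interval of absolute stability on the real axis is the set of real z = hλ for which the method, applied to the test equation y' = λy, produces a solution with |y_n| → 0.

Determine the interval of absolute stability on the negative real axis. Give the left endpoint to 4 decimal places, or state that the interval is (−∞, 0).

z∈(-2.6667,0).

Set f=λy, z=hλ:
  k1=λy_n ⇒ h·k1=z·y_n;  k2=λ(1+1/2z)y_n ⇒ h·k2=z(1+1/2z)y_n
  y_{n+1}/y_n = 1 + 1/4z + 3/4z(1+1/2z) = 1 + z + 3/8z²
  ⇒ R(z) = 1 + z + 3/8z².

Solve |R(x)|<1 on ℝ⁻.
x=-1.43: |R|=0.3368
R=1: x+3/8x²=0 ⇒ x=−8/3=-2.6667; min R=1−1/(4·3/8)=0.3333>−1
Confirm numerically:
  x=-1.994: |R|=0.49701 <1
  x=-1.837: |R|=0.42846 <1
  x=-1.744: |R|=0.39658 <1
  x=-3.068: |R|=1.46173 >1
  x=-2.970: |R|=1.33784 >1
  x=-2.834: |R|=1.17783 >1
Stable set (-2.6667, 0).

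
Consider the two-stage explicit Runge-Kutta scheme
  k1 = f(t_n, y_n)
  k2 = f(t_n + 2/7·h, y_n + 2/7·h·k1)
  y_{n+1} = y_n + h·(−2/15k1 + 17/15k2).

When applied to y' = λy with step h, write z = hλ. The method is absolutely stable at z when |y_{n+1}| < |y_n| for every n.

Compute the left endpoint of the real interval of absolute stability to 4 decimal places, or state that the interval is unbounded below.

With y'=λy (z=hλ):
  k1=λy_n ⇒ h·k1=z·y_n;  k2=λ(1+2/7z)y_n ⇒ h·k2=z(1+2/7z)y_n
  y_{n+1}/y_n = 1 − 2/15z + 17/15z(1+2/7z) = 1 + z + 34/105z²
  ⇒ R(z) = 1 + z + 34/105z².

Boundary: |R(x)|=1, x<0.
x=-0.73: |R|=0.4426
R=1: x+34/105x²=0 ⇒ x=−105/34=-3.0882; min R=1−1/(4·34/105)=0.2279>−1
Confirm numerically:
  x=-2.489: |R|=0.51704 <1
  x=-2.332: |R|=0.42895 <1
  x=-1.693: |R|=0.23512 <1
  x=-3.613: |R|=1.61393 >1
  x=-3.137: |R|=1.04953 >1
Interval (-3.0882, 0).

z* = -3.0882.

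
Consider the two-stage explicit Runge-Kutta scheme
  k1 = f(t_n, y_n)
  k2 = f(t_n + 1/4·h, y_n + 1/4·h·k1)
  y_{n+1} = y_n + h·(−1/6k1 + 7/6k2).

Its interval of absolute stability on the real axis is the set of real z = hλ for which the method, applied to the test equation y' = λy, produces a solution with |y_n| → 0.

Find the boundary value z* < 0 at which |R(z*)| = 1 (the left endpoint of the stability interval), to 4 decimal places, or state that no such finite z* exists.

On y'=λy, z=hλ:
  k1=λy_n ⇒ h·k1=z·y_n;  k2=λ(1+1/4z)y_n ⇒ h·k2=z(1+1/4z)y_n
  y_{n+1}/y_n = 1 − 1/6z + 7/6z(1+1/4z) = 1 + z + 7/24z²
  R(z) = 1 + z + 7/24z².

Boundary: |R(x)|=1, x<0.
x=-0.92: |R|=0.3269
R=1: x+7/24x²=0 ⇒ x=−24/7=-3.4286; min R=1−1/(4·7/24)=0.1429>−1
Confirm numerically:
  x=-3.263: |R|=0.84242 <1
  x=-3.092: |R|=0.69647 <1
  x=-1.915: |R|=0.15461 <1
  x=-1.796: |R|=0.14480 <1
  x=-3.938: |R|=1.58512 >1
  x=-3.832: |R|=1.45090 >1
Interval (-3.4286, 0).

z* = -3.4286.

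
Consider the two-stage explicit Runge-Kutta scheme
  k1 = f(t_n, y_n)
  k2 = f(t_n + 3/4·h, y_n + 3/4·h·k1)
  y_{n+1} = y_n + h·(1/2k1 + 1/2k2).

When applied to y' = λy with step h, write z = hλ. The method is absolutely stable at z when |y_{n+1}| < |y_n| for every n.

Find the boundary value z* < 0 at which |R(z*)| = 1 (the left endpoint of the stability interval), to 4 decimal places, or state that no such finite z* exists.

z* = -2.6667.

Test eqn y'=λy, z=hλ:
  k1=λy_n ⇒ h·k1=z·y_n;  k2=λ(1+3/4z)y_n ⇒ h·k2=z(1+3/4z)y_n
  y_{n+1}/y_n = 1 + 1/2z + 1/2z(1+3/4z) = 1 + z + 3/8z²
  R(z) = 1 + z + 3/8z².

Boundary: |R(x)|=1, x<0.
x=-0.84: |R|=0.4246
R=1: x+3/8x²=0 ⇒ x=−8/3=-2.6667; min R=1−1/(4·3/8)=0.3333>−1
Confirm numerically:
  x=-2.174: |R|=0.59835 <1
  x=-1.900: |R|=0.45375 <1
  x=-1.866: |R|=0.43973 <1
  x=-3.191: |R|=1.62743 >1
  x=-3.010: |R|=1.38754 >1
  x=-2.828: |R|=1.17109 >1
Interval (-2.6667, 0).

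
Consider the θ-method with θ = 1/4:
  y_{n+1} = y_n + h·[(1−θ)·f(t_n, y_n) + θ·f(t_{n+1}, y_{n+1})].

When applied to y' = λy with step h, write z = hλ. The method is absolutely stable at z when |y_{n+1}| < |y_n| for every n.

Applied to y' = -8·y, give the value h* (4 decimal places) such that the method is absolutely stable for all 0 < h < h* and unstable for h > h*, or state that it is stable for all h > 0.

(-4.0000,0); λ=-8 ⇒ h* = (4)/8 = 0.5000.

With y'=λy (z=hλ):
  y_{n+1} = y_n + z·[3/4·y_n + 1/4·y_{n+1}] ⇒ (1 − 1/4z)y_{n+1} = (1 + 3/4z)y_n
  ⇒ R(z) = (1 + 3/4z)/(1 − 1/4z).

Find x<0 with |R(x)|<1.
x=-0.68: |R|=0.4188
R=−1: 1+3/4x = −1+1/4x ⇒ -1/2x=2 ⇒ x=2/(-1/2)=-4.0000
Confirm numerically:
  x=-3.463: |R|=0.85609 <1
  x=-2.782: |R|=0.64081 <1
  x=-2.195: |R|=0.41727 <1
  x=-2.082: |R|=0.36929 <1
  x=-4.473: |R|=1.11165 >1
  x=-4.033: |R|=1.00822 >1
So |R|<1 on (-4.0000, 0).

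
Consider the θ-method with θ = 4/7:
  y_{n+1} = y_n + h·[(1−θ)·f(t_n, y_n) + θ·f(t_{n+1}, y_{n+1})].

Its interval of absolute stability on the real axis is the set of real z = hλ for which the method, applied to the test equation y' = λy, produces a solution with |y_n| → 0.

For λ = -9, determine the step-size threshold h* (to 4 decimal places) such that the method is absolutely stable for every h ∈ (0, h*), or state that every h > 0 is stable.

With y'=λy (z=hλ):
  y_{n+1} = y_n + z·[3/7·y_n + 4/7·y_{n+1}] ⇒ (1 − 4/7z)y_{n+1} = (1 + 3/7z)y_n
  so R(z) = (1 + 3/7z)/(1 − 4/7z).

Find x<0 with |R(x)|<1.
x=-0.32: |R|=0.7295
x=-2: |R|=0.0667
x=-10: |R|=0.4894
x=-100: |R|=0.7199
θ=4/7≥1/2 ⇒ |1+3/7x|<|1−4/7x| ∀x<0 ⇒ stable on all of ℝ⁻.

(−∞, 0) — no finite endpoint. Any h>0 works for λ=-9.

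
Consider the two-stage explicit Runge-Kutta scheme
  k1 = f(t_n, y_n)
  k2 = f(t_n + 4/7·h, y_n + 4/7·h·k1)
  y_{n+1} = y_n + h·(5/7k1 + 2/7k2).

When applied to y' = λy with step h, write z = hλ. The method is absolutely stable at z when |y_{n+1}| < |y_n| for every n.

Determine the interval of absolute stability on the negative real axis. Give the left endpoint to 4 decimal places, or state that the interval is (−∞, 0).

(-6.1250, 0).

With y'=λy (z=hλ):
  k1=λy_n ⇒ h·k1=z·y_n;  k2=λ(1+4/7z)y_n ⇒ h·k2=z(1+4/7z)y_n
  y_{n+1}/y_n = 1 + 5/7z + 2/7z(1+4/7z) = 1 + z + 8/49z²
  so R(z) = 1 + z + 8/49z².

Find x<0 with |R(x)|<1.
x=-0.89: |R|=0.2393
R=1: x+8/49x²=0 ⇒ x=−49/8=-6.1250; min R=1−1/(4·8/49)=-0.5312>−1
Confirm numerically:
  x=-5.570: |R|=0.49529 <1
  x=-5.171: |R|=0.19459 <1
  x=-4.242: |R|=0.30411 <1
  x=-2.601: |R|=0.49648 <1
  x=-6.553: |R|=1.45791 >1
  x=-6.359: |R|=1.24294 >1
So |R|<1 on (-6.1250, 0).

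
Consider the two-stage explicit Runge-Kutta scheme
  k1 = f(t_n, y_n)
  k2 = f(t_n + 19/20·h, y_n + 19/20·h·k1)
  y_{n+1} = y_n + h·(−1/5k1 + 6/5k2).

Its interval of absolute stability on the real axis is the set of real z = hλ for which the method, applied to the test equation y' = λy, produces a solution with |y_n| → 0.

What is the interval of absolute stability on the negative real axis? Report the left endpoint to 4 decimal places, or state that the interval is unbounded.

(-0.8772, 0).

With y'=λy (z=hλ):
  k1=λy_n ⇒ h·k1=z·y_n;  k2=λ(1+19/20z)y_n ⇒ h·k2=z(1+19/20z)y_n
  y_{n+1}/y_n = 1 − 1/5z + 6/5z(1+19/20z) = 1 + z + 57/50z²
  Hence R(z) = 1 + z + 57/50z².

Boundary: |R(x)|=1, x<0.
x=-1.23: |R|=1.4947
R=1: x+57/50x²=0 ⇒ x=−50/57=-0.8772; min R=1−1/(4·57/50)=0.7807>−1
Confirm numerically:
  x=-0.748: |R|=0.88983 <1
  x=-0.744: |R|=0.88703 <1
  x=-0.630: |R|=0.82247 <1
  x=-0.372: |R|=0.78576 <1
  x=-1.203: |R|=1.44682 >1
  x=-0.935: |R|=1.06162 >1
So |R|<1 on (-0.8772, 0).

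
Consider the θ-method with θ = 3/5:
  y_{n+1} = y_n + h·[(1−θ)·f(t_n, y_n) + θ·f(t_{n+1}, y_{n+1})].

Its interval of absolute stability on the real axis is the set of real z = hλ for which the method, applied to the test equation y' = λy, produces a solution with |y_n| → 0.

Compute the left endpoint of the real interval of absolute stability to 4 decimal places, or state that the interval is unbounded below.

With y'=λy (z=hλ):
  y_{n+1} = y_n + z·[2/5·y_n + 3/5·y_{n+1}] ⇒ (1 − 3/5z)y_{n+1} = (1 + 2/5z)y_n
  so R(z) = (1 + 2/5z)/(1 − 3/5z).

Find x<0 with |R(x)|<1.
x=-1.3: |R|=0.2697
x=-2: |R|=0.0909
x=-10: |R|=0.4286
x=-100: |R|=0.6393
θ=3/5≥1/2 ⇒ |1+2/5x|<|1−3/5x| ∀x<0 ⇒ stable on all of ℝ⁻.

interval (−∞, 0).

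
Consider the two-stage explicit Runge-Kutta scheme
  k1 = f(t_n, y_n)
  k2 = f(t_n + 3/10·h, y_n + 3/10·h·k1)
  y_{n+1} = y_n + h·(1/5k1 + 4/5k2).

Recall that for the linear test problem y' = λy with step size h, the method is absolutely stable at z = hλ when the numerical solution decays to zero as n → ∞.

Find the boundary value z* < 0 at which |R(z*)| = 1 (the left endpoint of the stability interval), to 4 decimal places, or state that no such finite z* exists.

With y'=λy (z=hλ):
  k1=λy_n ⇒ h·k1=z·y_n;  k2=λ(1+3/10z)y_n ⇒ h·k2=z(1+3/10z)y_n
  y_{n+1}/y_n = 1 + 1/5z + 4/5z(1+3/10z) = 1 + z + 6/25z²
  so R(z) = 1 + z + 6/25z².

Solve |R(x)|<1 on ℝ⁻.
x=-1.22: |R|=0.1372
R=1: x+6/25x²=0 ⇒ x=−25/6=-4.1667; min R=1−1/(4·6/25)=-0.0417>−1
Confirm numerically:
  x=-4.077: |R|=0.91226 <1
  x=-3.724: |R|=0.60436 <1
  x=-2.233: |R|=0.03629 <1
  x=-1.814: |R|=0.02426 <1
  x=-4.731: |R|=1.64077 >1
  x=-4.707: |R|=1.61040 >1
Interval (-4.1667, 0).

z* = -4.1667.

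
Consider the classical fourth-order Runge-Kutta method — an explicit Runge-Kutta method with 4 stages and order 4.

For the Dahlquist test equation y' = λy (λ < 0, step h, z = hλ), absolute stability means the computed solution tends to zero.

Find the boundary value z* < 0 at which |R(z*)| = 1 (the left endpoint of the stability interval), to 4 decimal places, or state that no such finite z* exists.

Set f=λy, z=hλ:
  order 4, 4-stage ⇒ R(z)=1+z+z^2/2+z^3/6+z^4/24
  (e.g. R(-0.89)=0.41470, |R|=0.41470)

Boundary: |R(x)|=1, x<0.
x=-0.89: |R|=0.4147
|R(-2.87)|=1.1354 |R(-2.39)|=0.5502 |R(-2.03)|=0.3438
Bisect:
  x_lo=-3.2723 |R|=2.0193  x_hi=-0.1895 |R|=0.8273
  mid=-1.73092 |R|=0.27681 →hi
  mid=-2.50161 |R|=0.65002 →hi
  mid=-2.88696 |R|=1.16441 →lo
  mid=-2.69428 |R|=0.87123 →hi
  mid=-2.79062 |R|=1.00806 →lo
  mid=-2.74245 |R|=0.93731 →hi
  mid=-2.76654 |R|=0.97209 →hi
  mid=-2.77858 |R|=0.98992 →hi
  mid=-2.78460 |R|=0.99895 →hi
  ...
  [-2.78535,-2.78516] ⇒ x*=-2.7853
Stable set (-2.7853, 0).

z* = -2.7853.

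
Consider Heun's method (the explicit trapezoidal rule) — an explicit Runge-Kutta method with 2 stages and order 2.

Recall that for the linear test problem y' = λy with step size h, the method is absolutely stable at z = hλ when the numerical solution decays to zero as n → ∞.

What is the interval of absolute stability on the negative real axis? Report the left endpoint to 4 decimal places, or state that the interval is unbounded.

(-2.0000, 0).

Test eqn y'=λy, z=hλ:
  order 2, 2-stage ⇒ R(z)=1+z+z^2/2
  (e.g. R(-1.21)=0.52205, |R|=0.52205)

Solve |R(x)|<1 on ℝ⁻.
x=-1.21: |R|=0.5221
|R(-2.08)|=1.0832 |R(-1.3)|=0.5450 |R(-1.12)|=0.5072
Bisect:
  x_lo=-2.5886 |R|=1.7618  x_hi=-0.2288 |R|=0.7974
  mid=-1.40867 |R|=0.58350 →hi
  mid=-1.99861 |R|=0.99861 →hi
  mid=-2.29359 |R|=1.33668 →lo
  mid=-2.14610 |R|=1.15677 →lo
  mid=-2.07236 |R|=1.07497 →lo
  mid=-2.03549 |R|=1.03611 →lo
  mid=-2.01705 |R|=1.01719 →lo
  mid=-2.00783 |R|=1.00786 →lo
  mid=-2.00322 |R|=1.00323 →lo
  mid=-2.00092 |R|=1.00092 →lo
  ...
  [-2.00005,-1.99991] ⇒ x*=-2.0000
Stable set (-2.0000, 0).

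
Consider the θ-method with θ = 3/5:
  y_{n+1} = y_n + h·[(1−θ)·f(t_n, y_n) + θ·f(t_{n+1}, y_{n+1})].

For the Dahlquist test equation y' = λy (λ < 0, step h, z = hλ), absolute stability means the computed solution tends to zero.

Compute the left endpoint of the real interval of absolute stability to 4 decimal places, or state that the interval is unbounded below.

unbounded; (−∞, 0).

With y'=λy (z=hλ):
  y_{n+1} = y_n + z·[2/5·y_n + 3/5·y_{n+1}] ⇒ (1 − 3/5z)y_{n+1} = (1 + 2/5z)y_n
  so R(z) = (1 + 2/5z)/(1 − 3/5z).

Boundary: |R(x)|=1, x<0.
x=-0.46: |R|=0.6395
x=-2: |R|=0.0909
x=-10: |R|=0.4286
x=-100: |R|=0.6393
θ=3/5≥1/2 ⇒ |1+2/5x|<|1−3/5x| ∀x<0 ⇒ unbounded interval.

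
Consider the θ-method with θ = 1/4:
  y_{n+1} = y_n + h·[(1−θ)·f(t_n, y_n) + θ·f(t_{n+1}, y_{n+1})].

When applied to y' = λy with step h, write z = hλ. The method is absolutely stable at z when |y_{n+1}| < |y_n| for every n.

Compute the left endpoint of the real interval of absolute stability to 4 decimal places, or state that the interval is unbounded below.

left endpoint -4.0000.

Set f=λy, z=hλ:
  y_{n+1} = y_n + z·[3/4·y_n + 1/4·y_{n+1}] ⇒ (1 − 1/4z)y_{n+1} = (1 + 3/4z)y_n
  R(z) = (1 + 3/4z)/(1 − 1/4z).

Boundary: |R(x)|=1, x<0.
x=-0.35: |R|=0.6782
R=−1: 1+3/4x = −1+1/4x ⇒ -1/2x=2 ⇒ x=2/(-1/2)=-4.0000
Confirm numerically:
  x=-3.660: |R|=0.91123 <1
  x=-3.021: |R|=0.72112 <1
  x=-2.820: |R|=0.65396 <1
  x=-4.509: |R|=1.11964 >1
  x=-4.326: |R|=1.07831 >1
Stable set (-4.0000, 0).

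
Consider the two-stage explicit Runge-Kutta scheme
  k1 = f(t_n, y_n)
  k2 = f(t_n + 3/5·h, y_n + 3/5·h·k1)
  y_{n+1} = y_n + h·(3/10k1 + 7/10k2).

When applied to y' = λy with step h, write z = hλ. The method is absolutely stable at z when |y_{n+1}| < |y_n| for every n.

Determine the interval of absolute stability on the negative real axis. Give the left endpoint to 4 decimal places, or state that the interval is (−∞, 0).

z∈(-2.3810,0).

With y'=λy (z=hλ):
  k1=λy_n ⇒ h·k1=z·y_n;  k2=λ(1+3/5z)y_n ⇒ h·k2=z(1+3/5z)y_n
  y_{n+1}/y_n = 1 + 3/10z + 7/10z(1+3/5z) = 1 + z + 21/50z²
  so R(z) = 1 + z + 21/50z².

Boundary: |R(x)|=1, x<0.
x=-0.66: |R|=0.5230
R=1: x+21/50x²=0 ⇒ x=−50/21=-2.3810; min R=1−1/(4·21/50)=0.4048>−1
Confirm numerically:
  x=-1.840: |R|=0.58195 <1
  x=-1.697: |R|=0.51252 <1
  x=-1.248: |R|=0.40615 <1
  x=-2.574: |R|=1.20870 >1
  x=-2.527: |R|=1.15501 >1
  x=-2.522: |R|=1.14940 >1
So |R|<1 on (-2.3810, 0).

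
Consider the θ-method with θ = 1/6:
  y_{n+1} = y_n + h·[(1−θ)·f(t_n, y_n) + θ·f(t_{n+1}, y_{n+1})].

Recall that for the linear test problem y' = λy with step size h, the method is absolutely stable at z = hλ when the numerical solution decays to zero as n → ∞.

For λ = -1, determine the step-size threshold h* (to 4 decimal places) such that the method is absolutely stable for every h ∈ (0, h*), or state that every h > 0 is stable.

Test eqn y'=λy, z=hλ:
  y_{n+1} = y_n + z·[5/6·y_n + 1/6·y_{n+1}] ⇒ (1 − 1/6z)y_{n+1} = (1 + 5/6z)y_n
  so R(z) = (1 + 5/6z)/(1 − 1/6z).

Need |R(x)|<1, x<0.
x=-0.37: |R|=0.6515
R=−1: 1+5/6x = −1+1/6x ⇒ -2/3x=2 ⇒ x=2/(-2/3)=-3.0000
Confirm numerically:
  x=-2.617: |R|=0.82221 <1
  x=-2.057: |R|=0.53184 <1
  x=-1.667: |R|=0.30455 <1
  x=-1.402: |R|=0.13645 <1
  x=-3.422: |R|=1.17916 >1
  x=-3.303: |R|=1.13028 >1
  x=-3.254: |R|=1.10979 >1
So |R|<1 on (-3.0000, 0).

(-3.0000,0); λ=-1 ⇒ h* = (3)/1 = 3.0000.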